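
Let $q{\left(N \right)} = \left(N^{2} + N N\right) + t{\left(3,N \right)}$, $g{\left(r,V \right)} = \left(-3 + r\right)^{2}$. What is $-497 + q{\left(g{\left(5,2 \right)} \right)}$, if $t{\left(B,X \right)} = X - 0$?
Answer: $-461$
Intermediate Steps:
$t{\left(B,X \right)} = X$ ($t{\left(B,X \right)} = X + 0 = X$)
$q{\left(N \right)} = N + 2 N^{2}$ ($q{\left(N \right)} = \left(N^{2} + N N\right) + N = \left(N^{2} + N^{2}\right) + N = 2 N^{2} + N = N + 2 N^{2}$)
$-497 + q{\left(g{\left(5,2 \right)} \right)} = -497 + \left(-3 + 5\right)^{2} \left(1 + 2 \left(-3 + 5\right)^{2}\right) = -497 + 2^{2} \left(1 + 2 \cdot 2^{2}\right) = -497 + 4 \left(1 + 2 \cdot 4\right) = -497 + 4 \left(1 + 8\right) = -497 + 4 \cdot 9 = -497 + 36 = -461$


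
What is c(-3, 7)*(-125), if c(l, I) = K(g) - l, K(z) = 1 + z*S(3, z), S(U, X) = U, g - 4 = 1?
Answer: -2375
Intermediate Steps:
g = 5 (g = 4 + 1 = 5)
K(z) = 1 + 3*z (K(z) = 1 + z*3 = 1 + 3*z)
c(l, I) = 16 - l (c(l, I) = (1 + 3*5) - l = (1 + 15) - l = 16 - l)
c(-3, 7)*(-125) = (16 - 1*(-3))*(-125) = (16 + 3)*(-125) = 19*(-125) = -2375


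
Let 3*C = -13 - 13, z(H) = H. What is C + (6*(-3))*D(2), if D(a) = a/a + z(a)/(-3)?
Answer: -44/3 ≈ -14.667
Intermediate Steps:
D(a) = 1 - a/3 (D(a) = a/a + a/(-3) = 1 + a*(-⅓) = 1 - a/3)
C = -26/3 (C = (-13 - 13)/3 = (⅓)*(-26) = -26/3 ≈ -8.6667)
C + (6*(-3))*D(2) = -26/3 + (6*(-3))*(1 - ⅓*2) = -26/3 - 18*(1 - ⅔) = -26/3 - 18*⅓ = -26/3 - 6 = -44/3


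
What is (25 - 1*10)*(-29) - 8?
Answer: -443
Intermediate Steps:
(25 - 1*10)*(-29) - 8 = (25 - 10)*(-29) - 8 = 15*(-29) - 8 = -435 - 8 = -443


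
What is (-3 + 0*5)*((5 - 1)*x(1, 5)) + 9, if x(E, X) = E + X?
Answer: -63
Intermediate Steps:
(-3 + 0*5)*((5 - 1)*x(1, 5)) + 9 = (-3 + 0*5)*((5 - 1)*(1 + 5)) + 9 = (-3 + 0)*(4*6) + 9 = -3*24 + 9 = -72 + 9 = -63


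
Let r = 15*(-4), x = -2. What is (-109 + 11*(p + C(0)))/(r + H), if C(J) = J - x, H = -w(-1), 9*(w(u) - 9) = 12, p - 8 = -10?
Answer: 327/211 ≈ 1.5498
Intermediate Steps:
p = -2 (p = 8 - 10 = -2)
w(u) = 31/3 (w(u) = 9 + (⅑)*12 = 9 + 4/3 = 31/3)
H = -31/3 (H = -1*31/3 = -31/3 ≈ -10.333)
C(J) = 2 + J (C(J) = J - 1*(-2) = J + 2 = 2 + J)
r = -60
(-109 + 11*(p + C(0)))/(r + H) = (-109 + 11*(-2 + (2 + 0)))/(-60 - 31/3) = (-109 + 11*(-2 + 2))/(-211/3) = (-109 + 11*0)*(-3/211) = (-109 + 0)*(-3/211) = -109*(-3/211) = 327/211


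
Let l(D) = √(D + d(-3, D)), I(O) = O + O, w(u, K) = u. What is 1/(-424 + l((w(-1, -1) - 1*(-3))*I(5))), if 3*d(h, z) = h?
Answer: -424/179757 - √19/179757 ≈ -0.0023830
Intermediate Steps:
d(h, z) = h/3
I(O) = 2*O
l(D) = √(-1 + D) (l(D) = √(D + (⅓)*(-3)) = √(D - 1) = √(-1 + D))
1/(-424 + l((w(-1, -1) - 1*(-3))*I(5))) = 1/(-424 + √(-1 + (-1 - 1*(-3))*(2*5))) = 1/(-424 + √(-1 + (-1 + 3)*10)) = 1/(-424 + √(-1 + 2*10)) = 1/(-424 + √(-1 + 20)) = 1/(-424 + √19)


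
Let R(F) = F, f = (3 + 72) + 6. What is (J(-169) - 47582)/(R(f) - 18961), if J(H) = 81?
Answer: 47501/18880 ≈ 2.5159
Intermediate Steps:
f = 81 (f = 75 + 6 = 81)
(J(-169) - 47582)/(R(f) - 18961) = (81 - 47582)/(81 - 18961) = -47501/(-18880) = -47501*(-1/18880) = 47501/18880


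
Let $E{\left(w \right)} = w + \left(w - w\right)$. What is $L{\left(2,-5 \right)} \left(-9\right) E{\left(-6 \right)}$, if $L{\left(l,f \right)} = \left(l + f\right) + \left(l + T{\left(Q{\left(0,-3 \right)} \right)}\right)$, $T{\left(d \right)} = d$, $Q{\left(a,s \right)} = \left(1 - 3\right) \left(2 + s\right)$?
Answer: $54$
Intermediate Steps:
$Q{\left(a,s \right)} = -4 - 2 s$ ($Q{\left(a,s \right)} = - 2 \left(2 + s\right) = -4 - 2 s$)
$L{\left(l,f \right)} = 2 + f + 2 l$ ($L{\left(l,f \right)} = \left(l + f\right) + \left(l - -2\right) = \left(f + l\right) + \left(l + \left(-4 + 6\right)\right) = \left(f + l\right) + \left(l + 2\right) = \left(f + l\right) + \left(2 + l\right) = 2 + f + 2 l$)
$E{\left(w \right)} = w$ ($E{\left(w \right)} = w + 0 = w$)
$L{\left(2,-5 \right)} \left(-9\right) E{\left(-6 \right)} = \left(2 - 5 + 2 \cdot 2\right) \left(-9\right) \left(-6\right) = \left(2 - 5 + 4\right) \left(-9\right) \left(-6\right) = 1 \left(-9\right) \left(-6\right) = \left(-9\right) \left(-6\right) = 54$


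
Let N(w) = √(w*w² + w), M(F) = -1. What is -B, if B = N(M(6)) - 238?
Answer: 238 - I*√2 ≈ 238.0 - 1.4142*I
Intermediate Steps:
N(w) = √(w + w³) (N(w) = √(w³ + w) = √(w + w³))
B = -238 + I*√2 (B = √(-1 + (-1)³) - 238 = √(-1 - 1) - 238 = √(-2) - 238 = I*√2 - 238 = -238 + I*√2 ≈ -238.0 + 1.4142*I)
-B = -(-238 + I*√2) = 238 - I*√2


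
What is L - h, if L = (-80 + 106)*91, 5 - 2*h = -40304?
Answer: -35577/2 ≈ -17789.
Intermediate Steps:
h = 40309/2 (h = 5/2 - 1/2*(-40304) = 5/2 + 20152 = 40309/2 ≈ 20155.)
L = 2366 (L = 26*91 = 2366)
L - h = 2366 - 1*40309/2 = 2366 - 40309/2 = -35577/2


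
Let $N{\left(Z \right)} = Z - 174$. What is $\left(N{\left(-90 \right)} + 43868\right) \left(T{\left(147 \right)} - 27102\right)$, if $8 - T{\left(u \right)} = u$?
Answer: $-1187816564$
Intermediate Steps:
$T{\left(u \right)} = 8 - u$
$N{\left(Z \right)} = -174 + Z$
$\left(N{\left(-90 \right)} + 43868\right) \left(T{\left(147 \right)} - 27102\right) = \left(\left(-174 - 90\right) + 43868\right) \left(\left(8 - 147\right) - 27102\right) = \left(-264 + 43868\right) \left(\left(8 - 147\right) - 27102\right) = 43604 \left(-139 - 27102\right) = 43604 \left(-27241\right) = -1187816564$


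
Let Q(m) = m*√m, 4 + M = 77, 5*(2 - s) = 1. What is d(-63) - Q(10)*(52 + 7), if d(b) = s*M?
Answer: 657/5 - 590*√10 ≈ -1734.3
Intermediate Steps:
s = 9/5 (s = 2 - ⅕*1 = 2 - ⅕ = 9/5 ≈ 1.8000)
M = 73 (M = -4 + 77 = 73)
Q(m) = m^(3/2)
d(b) = 657/5 (d(b) = (9/5)*73 = 657/5)
d(-63) - Q(10)*(52 + 7) = 657/5 - 10^(3/2)*(52 + 7) = 657/5 - 10*√10*59 = 657/5 - 590*√10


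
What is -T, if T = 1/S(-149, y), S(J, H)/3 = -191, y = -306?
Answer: 1/573 ≈ 0.0017452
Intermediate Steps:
S(J, H) = -573 (S(J, H) = 3*(-191) = -573)
T = -1/573 (T = 1/(-573) = -1/573 ≈ -0.0017452)
-T = -1*(-1/573) = 1/573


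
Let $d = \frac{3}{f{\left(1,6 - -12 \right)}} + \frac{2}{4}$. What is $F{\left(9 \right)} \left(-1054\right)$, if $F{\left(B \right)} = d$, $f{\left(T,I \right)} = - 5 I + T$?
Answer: $- \frac{43741}{89} \approx -491.47$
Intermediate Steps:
$f{\left(T,I \right)} = T - 5 I$
$d = \frac{83}{178}$ ($d = \frac{3}{1 - 5 \left(6 - -12\right)} + \frac{2}{4} = \frac{3}{1 - 5 \left(6 + 12\right)} + 2 \cdot \frac{1}{4} = \frac{3}{1 - 90} + \frac{1}{2} = \frac{3}{-89} + \frac{1}{2} = 3 \left(- \frac{1}{89}\right) + \frac{1}{2} = - \frac{3}{89} + \frac{1}{2} = \frac{83}{178} \approx 0.46629$)
$F{\left(B \right)} = \frac{83}{178}$
$F{\left(9 \right)} \left(-1054\right) = \frac{83}{178} \left(-1054\right) = - \frac{43741}{89}$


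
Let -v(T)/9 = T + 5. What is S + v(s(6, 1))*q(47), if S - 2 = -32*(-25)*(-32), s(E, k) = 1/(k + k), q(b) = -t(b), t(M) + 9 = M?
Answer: -23717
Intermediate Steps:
t(M) = -9 + M
q(b) = 9 - b (q(b) = -(-9 + b) = 9 - b)
s(E, k) = 1/(2*k)
S = -25598 (S = 2 - 32*(-25)*(-32) = 2 + 800*(-32) = 2 - 25600 = -25598)
v(T) = -45 - 9*T (v(T) = -9*(T + 5) = -9*(5 + T) = -45 - 9*T)
S + v(s(6, 1))*q(47) = -25598 + (-45 - 9/(2*1))*(9 - 1*47) = -25598 + (-45 - 9/2)*(9 - 47) = -25598 + (-45 - 9*1/2)*(-38) = -25598 + (-45 - 9/2)*(-38) = -25598 - 99/2*(-38) = -25598 + 1881 = -23717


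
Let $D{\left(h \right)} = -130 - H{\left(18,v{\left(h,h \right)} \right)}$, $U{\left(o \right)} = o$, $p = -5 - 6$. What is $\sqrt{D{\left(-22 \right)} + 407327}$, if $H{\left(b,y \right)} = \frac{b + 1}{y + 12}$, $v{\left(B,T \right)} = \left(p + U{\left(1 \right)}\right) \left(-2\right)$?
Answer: $\frac{\sqrt{26060570}}{8} \approx 638.12$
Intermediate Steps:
$p = -11$ ($p = -5 - 6 = -11$)
$v{\left(B,T \right)} = 20$ ($v{\left(B,T \right)} = \left(-11 + 1\right) \left(-2\right) = \left(-10\right) \left(-2\right) = 20$)
$H{\left(b,y \right)} = \frac{1 + b}{12 + y}$
$D{\left(h \right)} = - \frac{4179}{32}$ ($D{\left(h \right)} = -130 - \frac{1 + 18}{12 + 20} = -130 - \frac{1}{32} \cdot 19 = -130 - \frac{19}{32} = - \frac{4179}{32}$)
$\sqrt{D{\left(-22 \right)} + 407327} = \sqrt{- \frac{4179}{32} + 407327} = \sqrt{\frac{13030285}{32}} = \frac{\sqrt{26060570}}{8}$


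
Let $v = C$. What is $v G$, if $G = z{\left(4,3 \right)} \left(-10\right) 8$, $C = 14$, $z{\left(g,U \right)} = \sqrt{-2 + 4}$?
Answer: $- 1120 \sqrt{2} \approx -1583.9$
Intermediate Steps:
$z{\left(g,U \right)} = \sqrt{2}$
$v = 14$
$G = - 80 \sqrt{2}$ ($G = \sqrt{2} \left(-10\right) 8 = - 10 \sqrt{2} \cdot 8 = - 80 \sqrt{2} \approx -113.14$)
$v G = 14 \left(- 80 \sqrt{2}\right) = - 1120 \sqrt{2}$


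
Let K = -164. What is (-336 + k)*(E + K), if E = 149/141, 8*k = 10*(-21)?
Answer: 11096925/188 ≈ 59026.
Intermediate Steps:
k = -105/4 (k = (10*(-21))/8 = (⅛)*(-210) = -105/4 ≈ -26.250)
E = 149/141 (E = 149*(1/141) = 149/141 ≈ 1.0567)
(-336 + k)*(E + K) = (-336 - 105/4)*(149/141 - 164) = -1449/4*(-22975/141) = 11096925/188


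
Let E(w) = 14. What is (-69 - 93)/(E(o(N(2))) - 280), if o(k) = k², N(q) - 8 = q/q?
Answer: 81/133 ≈ 0.60902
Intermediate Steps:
N(q) = 9 (N(q) = 8 + q/q = 8 + 1 = 9)
(-69 - 93)/(E(o(N(2))) - 280) = (-69 - 93)/(14 - 280) = -162/(-266) = -162*(-1/266) = 81/133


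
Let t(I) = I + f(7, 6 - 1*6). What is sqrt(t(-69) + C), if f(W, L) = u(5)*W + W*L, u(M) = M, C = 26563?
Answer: sqrt(26529) ≈ 162.88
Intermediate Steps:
f(W, L) = 5*W + L*W (f(W, L) = 5*W + W*L = 5*W + L*W)
t(I) = 35 + I (t(I) = I + 7*(5 + (6 - 1*6)) = I + 7*(5 + (6 - 6)) = I + 7*(5 + 0) = I + 7*5 = I + 35 = 35 + I)
sqrt(t(-69) + C) = sqrt((35 - 69) + 26563) = sqrt(-34 + 26563) = sqrt(26529)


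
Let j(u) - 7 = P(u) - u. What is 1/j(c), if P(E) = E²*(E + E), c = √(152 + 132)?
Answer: -1/13043261 + 162*√71/13043261 ≈ 0.00010458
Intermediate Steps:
c = 2*√71 (c = √284 = 2*√71 ≈ 16.852)
P(E) = 2*E³ (P(E) = E²*(2*E) = 2*E³)
j(u) = 7 - u + 2*u³ (j(u) = 7 + (2*u³ - u) = 7 + (-u + 2*u³) = 7 - u + 2*u³)
1/j(c) = 1/(7 - 2*√71 + 2*(2*√71)³) = 1/(7 - 2*√71 + 2*(568*√71)) = 1/(7 - 2*√71 + 1136*√71) = 1/(7 + 1134*√71)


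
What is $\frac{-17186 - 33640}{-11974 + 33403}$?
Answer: $- \frac{16942}{7143} \approx -2.3718$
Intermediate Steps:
$\frac{-17186 - 33640}{-11974 + 33403} = - \frac{50826}{21429} = \left(-50826\right) \frac{1}{21429} = - \frac{16942}{7143}$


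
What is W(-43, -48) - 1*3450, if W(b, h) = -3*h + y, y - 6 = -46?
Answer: -3346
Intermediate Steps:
y = -40 (y = 6 - 46 = -40)
W(b, h) = -40 - 3*h (W(b, h) = -3*h - 40 = -40 - 3*h)
W(-43, -48) - 1*3450 = (-40 - 3*(-48)) - 1*3450 = (-40 + 144) - 3450 = 104 - 3450 = -3346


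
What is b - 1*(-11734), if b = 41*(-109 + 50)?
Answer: 9315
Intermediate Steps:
b = -2419 (b = 41*(-59) = -2419)
b - 1*(-11734) = -2419 - 1*(-11734) = -2419 + 11734 = 9315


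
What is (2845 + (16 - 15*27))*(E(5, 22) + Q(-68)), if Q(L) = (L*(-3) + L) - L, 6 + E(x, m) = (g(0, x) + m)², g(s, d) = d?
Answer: 2276712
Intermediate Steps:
E(x, m) = -6 + (m + x)² (E(x, m) = -6 + (x + m)² = -6 + (m + x)²)
Q(L) = -3*L (Q(L) = (-3*L + L) - L = -2*L - L = -3*L)
(2845 + (16 - 15*27))*(E(5, 22) + Q(-68)) = (2845 + (16 - 15*27))*((-6 + (22 + 5)²) - 3*(-68)) = (2845 + (16 - 405))*((-6 + 27²) + 204) = (2845 - 389)*((-6 + 729) + 204) = 2456*(723 + 204) = 2456*927 = 2276712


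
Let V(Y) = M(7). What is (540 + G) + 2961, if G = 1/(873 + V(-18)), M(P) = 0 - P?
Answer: 3031867/866 ≈ 3501.0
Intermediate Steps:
M(P) = -P
V(Y) = -7 (V(Y) = -1*7 = -7)
G = 1/866 (G = 1/(873 - 7) = 1/866 ≈ 0.0011547)
(540 + G) + 2961 = (540 + 1/866) + 2961 = 467641/866 + 2961 = 3031867/866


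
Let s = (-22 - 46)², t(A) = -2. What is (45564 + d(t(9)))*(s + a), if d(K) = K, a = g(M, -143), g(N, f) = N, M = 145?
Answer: 217285178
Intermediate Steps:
a = 145
s = 4624 (s = (-68)² = 4624)
(45564 + d(t(9)))*(s + a) = (45564 - 2)*(4624 + 145) = 45562*4769 = 217285178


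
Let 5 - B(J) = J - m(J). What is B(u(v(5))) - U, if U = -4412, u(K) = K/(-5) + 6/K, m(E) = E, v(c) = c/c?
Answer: 4417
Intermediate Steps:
v(c) = 1
u(K) = 6/K - K/5 (u(K) = K*(-⅕) + 6/K = -K/5 + 6/K = 6/K - K/5)
B(J) = 5 (B(J) = 5 - (J - J) = 5 - 1*0 = 5 + 0 = 5)
B(u(v(5))) - U = 5 - 1*(-4412) = 5 + 4412 = 4417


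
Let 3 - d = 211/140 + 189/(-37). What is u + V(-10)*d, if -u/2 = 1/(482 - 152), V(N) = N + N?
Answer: -5642104/42735 ≈ -132.03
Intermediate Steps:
V(N) = 2*N
d = 34193/5180 (d = 3 - (211/140 + 189/(-37)) = 3 - (211*(1/140) + 189*(-1/37)) = 3 - (211/140 - 189/37) = 3 - 1*(-18653/5180) = 3 + 18653/5180 = 34193/5180 ≈ 6.6010)
u = -1/165 (u = -2/(482 - 152) = -2/330 = -2*1/330 = -1/165 ≈ -0.0060606)
u + V(-10)*d = -1/165 + (2*(-10))*(34193/5180) = -1/165 - 20*34193/5180 = -1/165 - 34193/259 = -5642104/42735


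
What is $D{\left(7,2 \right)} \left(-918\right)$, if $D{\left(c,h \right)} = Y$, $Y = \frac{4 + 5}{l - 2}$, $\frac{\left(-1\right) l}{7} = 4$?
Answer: $\frac{1377}{5} \approx 275.4$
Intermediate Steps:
$l = -28$ ($l = \left(-7\right) 4 = -28$)
$Y = - \frac{3}{10}$ ($Y = \frac{4 + 5}{-28 - 2} = \frac{9}{-30} = 9 \left(- \frac{1}{30}\right) = - \frac{3}{10} \approx -0.3$)
$D{\left(c,h \right)} = - \frac{3}{10}$
$D{\left(7,2 \right)} \left(-918\right) = \left(- \frac{3}{10}\right) \left(-918\right) = \frac{1377}{5}$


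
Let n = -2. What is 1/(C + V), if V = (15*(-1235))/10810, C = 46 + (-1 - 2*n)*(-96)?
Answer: -2162/526909 ≈ -0.0041032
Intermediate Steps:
C = -242 (C = 46 + (-1 - 2*(-2))*(-96) = 46 + (-1 + 4)*(-96) = 46 + 3*(-96) = 46 - 288 = -242)
V = -3705/2162 (V = -18525*1/10810 = -3705/2162 ≈ -1.7137)
1/(C + V) = 1/(-242 - 3705/2162) = 1/(-526909/2162) = -2162/526909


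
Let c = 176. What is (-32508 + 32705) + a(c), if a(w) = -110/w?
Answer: 1571/8 ≈ 196.38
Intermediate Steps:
(-32508 + 32705) + a(c) = (-32508 + 32705) - 110/176 = 197 - 110*1/176 = 197 - 5/8 = 1571/8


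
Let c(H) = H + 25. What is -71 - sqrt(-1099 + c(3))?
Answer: -71 - 3*I*sqrt(119) ≈ -71.0 - 32.726*I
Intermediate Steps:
c(H) = 25 + H
-71 - sqrt(-1099 + c(3)) = -71 - sqrt(-1099 + (25 + 3)) = -71 - sqrt(-1099 + 28) = -71 - sqrt(-1071) = -71 - 3*I*sqrt(119)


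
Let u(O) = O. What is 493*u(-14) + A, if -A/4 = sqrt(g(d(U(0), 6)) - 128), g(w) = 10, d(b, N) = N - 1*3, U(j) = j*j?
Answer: -6902 - 4*I*sqrt(118) ≈ -6902.0 - 43.451*I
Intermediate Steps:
U(j) = j**2
d(b, N) = -3 + N (d(b, N) = N - 3 = -3 + N)
A = -4*I*sqrt(118) (A = -4*sqrt(10 - 128) = -4*I*sqrt(118) ≈ -43.451*I)
493*u(-14) + A = 493*(-14) - 4*I*sqrt(118) = -6902 - 4*I*sqrt(118)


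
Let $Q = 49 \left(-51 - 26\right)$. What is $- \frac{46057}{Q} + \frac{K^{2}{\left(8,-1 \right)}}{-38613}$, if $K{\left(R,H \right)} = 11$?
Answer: $\frac{161631128}{13244259} \approx 12.204$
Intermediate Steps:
$Q = -3773$ ($Q = 49 \left(-77\right) = -3773$)
$- \frac{46057}{Q} + \frac{K^{2}{\left(8,-1 \right)}}{-38613} = - \frac{46057}{-3773} + \frac{11^{2}}{-38613} = \left(-46057\right) \left(- \frac{1}{3773}\right) + 121 \left(- \frac{1}{38613}\right) = \frac{4187}{343} - \frac{121}{38613} = \frac{161631128}{13244259}$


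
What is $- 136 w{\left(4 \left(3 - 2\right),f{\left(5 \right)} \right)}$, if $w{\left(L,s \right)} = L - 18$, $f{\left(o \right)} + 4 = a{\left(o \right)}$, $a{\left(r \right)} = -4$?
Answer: $1904$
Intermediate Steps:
$f{\left(o \right)} = -8$ ($f{\left(o \right)} = -4 - 4 = -8$)
$w{\left(L,s \right)} = -18 + L$
$- 136 w{\left(4 \left(3 - 2\right),f{\left(5 \right)} \right)} = - 136 \left(-18 + 4 \left(3 - 2\right)\right) = - 136 \left(-18 + 4 \cdot 1\right) = - 136 \left(-18 + 4\right) = \left(-136\right) \left(-14\right) = 1904$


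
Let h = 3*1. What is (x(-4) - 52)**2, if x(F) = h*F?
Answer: 4096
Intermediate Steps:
h = 3
x(F) = 3*F
(x(-4) - 52)**2 = (3*(-4) - 52)**2 = (-12 - 52)**2 = (-64)**2 = 4096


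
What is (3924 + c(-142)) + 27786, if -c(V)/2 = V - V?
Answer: 31710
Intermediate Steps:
c(V) = 0 (c(V) = -2*(V - V) = -2*0 = 0)
(3924 + c(-142)) + 27786 = (3924 + 0) + 27786 = 3924 + 27786 = 31710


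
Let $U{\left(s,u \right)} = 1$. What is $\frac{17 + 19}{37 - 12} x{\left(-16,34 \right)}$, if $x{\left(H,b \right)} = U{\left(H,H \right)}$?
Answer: $\frac{36}{25} \approx 1.44$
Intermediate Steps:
$x{\left(H,b \right)} = 1$
$\frac{17 + 19}{37 - 12} x{\left(-16,34 \right)} = \frac{17 + 19}{37 - 12} \cdot 1 = \frac{36}{25} \cdot 1 = \frac{36}{25}$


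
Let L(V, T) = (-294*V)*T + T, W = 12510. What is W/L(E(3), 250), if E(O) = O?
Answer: -1251/22025 ≈ -0.056799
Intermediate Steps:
L(V, T) = T - 294*T*V (L(V, T) = -294*T*V + T = T - 294*T*V)
W/L(E(3), 250) = 12510/((250*(1 - 294*3))) = 12510/((250*(1 - 882))) = 12510/((250*(-881))) = 12510/(-220250) = 12510*(-1/220250) = -1251/22025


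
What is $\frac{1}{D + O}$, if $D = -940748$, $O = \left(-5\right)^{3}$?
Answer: $- \frac{1}{940873} \approx -1.0628 \cdot 10^{-6}$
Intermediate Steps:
$O = -125$
$\frac{1}{D + O} = \frac{1}{-940748 - 125} = \frac{1}{-940873} = - \frac{1}{940873}$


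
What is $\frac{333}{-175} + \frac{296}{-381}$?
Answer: $- \frac{178673}{66675} \approx -2.6798$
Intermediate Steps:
$\frac{333}{-175} + \frac{296}{-381} = 333 \left(- \frac{1}{175}\right) + 296 \left(- \frac{1}{381}\right) = - \frac{333}{175} - \frac{296}{381} = - \frac{178673}{66675}$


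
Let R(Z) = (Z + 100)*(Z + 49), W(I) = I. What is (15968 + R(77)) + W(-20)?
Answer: 38250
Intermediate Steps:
R(Z) = (49 + Z)*(100 + Z) (R(Z) = (100 + Z)*(49 + Z) = (49 + Z)*(100 + Z))
(15968 + R(77)) + W(-20) = (15968 + (4900 + 77² + 149*77)) - 20 = (15968 + (4900 + 5929 + 11473)) - 20 = (15968 + 22302) - 20 = 38270 - 20 = 38250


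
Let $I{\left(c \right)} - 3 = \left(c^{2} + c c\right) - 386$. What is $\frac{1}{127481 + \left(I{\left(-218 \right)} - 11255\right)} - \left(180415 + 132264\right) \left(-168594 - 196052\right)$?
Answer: $\frac{24045190070790895}{210891} \approx 1.1402 \cdot 10^{11}$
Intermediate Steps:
$I{\left(c \right)} = -383 + 2 c^{2}$ ($I{\left(c \right)} = 3 - \left(386 - c^{2} - c c\right) = 3 + \left(\left(c^{2} + c^{2}\right) - 386\right) = 3 + \left(2 c^{2} - 386\right) = 3 + \left(-386 + 2 c^{2}\right) = -383 + 2 c^{2}$)
$\frac{1}{127481 + \left(I{\left(-218 \right)} - 11255\right)} - \left(180415 + 132264\right) \left(-168594 - 196052\right) = \frac{1}{127481 - \left(11638 - 95048\right)} - \left(180415 + 132264\right) \left(-168594 - 196052\right) = \frac{1}{127481 + \left(\left(-383 + 2 \cdot 47524\right) - 11255\right)} - 312679 \left(-364646\right) = \frac{1}{127481 + \left(\left(-383 + 95048\right) - 11255\right)} - -114017146634 = \frac{1}{127481 + \left(94665 - 11255\right)} + 114017146634 = \frac{1}{127481 + 83410} + 114017146634 = \frac{1}{210891} + 114017146634 = \frac{24045190070790895}{210891}$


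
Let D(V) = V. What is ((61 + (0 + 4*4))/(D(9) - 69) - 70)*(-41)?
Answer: 175357/60 ≈ 2922.6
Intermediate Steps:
((61 + (0 + 4*4))/(D(9) - 69) - 70)*(-41) = ((61 + (0 + 4*4))/(9 - 69) - 70)*(-41) = ((61 + (0 + 16))/(-60) - 70)*(-41) = ((61 + 16)*(-1/60) - 70)*(-41) = (77*(-1/60) - 70)*(-41) = (-77/60 - 70)*(-41) = -4277/60*(-41) = 175357/60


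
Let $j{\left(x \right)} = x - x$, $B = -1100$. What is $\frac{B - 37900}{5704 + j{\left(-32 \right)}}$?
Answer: $- \frac{4875}{713} \approx -6.8373$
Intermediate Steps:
$j{\left(x \right)} = 0$
$\frac{B - 37900}{5704 + j{\left(-32 \right)}} = \frac{-1100 - 37900}{5704 + 0} = - \frac{39000}{5704} = \left(-39000\right) \frac{1}{5704} = - \frac{4875}{713}$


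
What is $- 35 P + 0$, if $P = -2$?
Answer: $70$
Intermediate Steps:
$- 35 P + 0 = \left(-35\right) \left(-2\right) + 0 = 70 + 0 = 70$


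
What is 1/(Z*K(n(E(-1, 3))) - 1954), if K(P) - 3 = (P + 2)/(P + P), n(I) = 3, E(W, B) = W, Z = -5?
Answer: -6/11839 ≈ -0.00050680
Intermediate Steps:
K(P) = 3 + (2 + P)/(2*P) (K(P) = 3 + (P + 2)/(P + P) = 3 + (2 + P)/((2*P)) = 3 + (2 + P)*(1/(2*P)) = 3 + (2 + P)/(2*P))
1/(Z*K(n(E(-1, 3))) - 1954) = 1/(-5*(7/2 + 1/3) - 1954) = 1/(-5*23/6 - 1954) = 1/(-115/6 - 1954) = 1/(-11839/6) = -6/11839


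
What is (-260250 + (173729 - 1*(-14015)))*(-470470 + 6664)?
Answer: 33628717836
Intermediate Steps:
(-260250 + (173729 - 1*(-14015)))*(-470470 + 6664) = (-260250 + (173729 + 14015))*(-463806) = (-260250 + 187744)*(-463806) = -72506*(-463806) = 33628717836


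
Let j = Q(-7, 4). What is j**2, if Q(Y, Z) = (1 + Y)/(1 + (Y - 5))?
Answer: 36/121 ≈ 0.29752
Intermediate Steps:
Q(Y, Z) = (1 + Y)/(-4 + Y) (Q(Y, Z) = (1 + Y)/(1 + (-5 + Y)) = (1 + Y)/(-4 + Y))
j = 6/11 (j = (1 - 7)/(-4 - 7) = -6/(-11) = -1/11*(-6) = 6/11 ≈ 0.54545)
j**2 = (6/11)**2 = 36/121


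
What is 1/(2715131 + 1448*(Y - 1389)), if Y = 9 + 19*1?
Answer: 1/744403 ≈ 1.3434e-6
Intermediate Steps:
Y = 28 (Y = 9 + 19 = 28)
1/(2715131 + 1448*(Y - 1389)) = 1/(2715131 + 1448*(28 - 1389)) = 1/(2715131 + 1448*(-1361)) = 1/(2715131 - 1970728) = 1/744403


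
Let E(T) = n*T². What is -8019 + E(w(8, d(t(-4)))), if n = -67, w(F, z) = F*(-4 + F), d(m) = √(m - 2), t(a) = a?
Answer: -76627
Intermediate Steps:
d(m) = √(-2 + m)
E(T) = -67*T²
-8019 + E(w(8, d(t(-4)))) = -8019 - 67*64*(-4 + 8)² = -8019 - 67*(8*4)² = -8019 - 67*32² = -8019 - 67*1024 = -8019 - 68608 = -76627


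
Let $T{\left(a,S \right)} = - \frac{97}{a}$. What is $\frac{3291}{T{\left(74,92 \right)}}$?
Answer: $- \frac{243534}{97} \approx -2510.7$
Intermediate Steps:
$\frac{3291}{T{\left(74,92 \right)}} = \frac{3291}{\left(-97\right) \frac{1}{74}} = \frac{3291}{- \frac{97}{74}} = 3291 \left(- \frac{74}{97}\right) = - \frac{243534}{97}$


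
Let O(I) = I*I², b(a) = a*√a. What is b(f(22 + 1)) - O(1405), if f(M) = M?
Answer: -2773505125 + 23*√23 ≈ -2.7735e+9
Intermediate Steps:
b(a) = a^(3/2)
O(I) = I³
b(f(22 + 1)) - O(1405) = (22 + 1)^(3/2) - 1*1405³ = 23^(3/2) - 1*2773505125 = 23*√23 - 2773505125 = -2773505125 + 23*√23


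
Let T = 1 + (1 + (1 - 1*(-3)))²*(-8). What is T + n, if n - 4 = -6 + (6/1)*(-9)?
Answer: -255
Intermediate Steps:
n = -56 (n = 4 + (-6 + (6/1)*(-9)) = 4 + (-6 + (6*1)*(-9)) = 4 + (-6 + 6*(-9)) = 4 + (-6 - 54) = 4 - 60 = -56)
T = -199 (T = 1 + (1 + (1 + 3))²*(-8) = 1 + (1 + 4)²*(-8) = 1 + 5²*(-8) = 1 + 25*(-8) = 1 - 200 = -199)
T + n = -199 - 56 = -255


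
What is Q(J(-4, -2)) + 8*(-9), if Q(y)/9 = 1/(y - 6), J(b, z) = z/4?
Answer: -954/13 ≈ -73.385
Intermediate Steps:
J(b, z) = z/4 (J(b, z) = z*(¼) = z/4)
Q(y) = 9/(-6 + y) (Q(y) = 9/(y - 6) = 9/(-6 + y))
Q(J(-4, -2)) + 8*(-9) = 9/(-6 + (¼)*(-2)) + 8*(-9) = 9/(-6 - ½) - 72 = 9/(-13/2) - 72 = 9*(-2/13) - 72 = -18/13 - 72 = -954/13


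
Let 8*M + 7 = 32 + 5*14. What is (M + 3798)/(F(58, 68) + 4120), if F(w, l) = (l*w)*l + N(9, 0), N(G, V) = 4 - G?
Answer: 30479/2178456 ≈ 0.013991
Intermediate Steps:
M = 95/8 (M = -7/8 + (32 + 5*14)/8 = -7/8 + (32 + 70)/8 = -7/8 + (1/8)*102 = -7/8 + 51/4 = 95/8 ≈ 11.875)
F(w, l) = -5 + w*l**2 (F(w, l) = (l*w)*l + (4 - 1*9) = w*l**2 + (4 - 9) = w*l**2 - 5 = -5 + w*l**2)
(M + 3798)/(F(58, 68) + 4120) = (95/8 + 3798)/((-5 + 58*68**2) + 4120) = 30479/(8*((-5 + 58*4624) + 4120)) = 30479/(8*((-5 + 268192) + 4120)) = 30479/(8*(268187 + 4120)) = (30479/8)/272307 = (30479/8)*(1/272307) = 30479/2178456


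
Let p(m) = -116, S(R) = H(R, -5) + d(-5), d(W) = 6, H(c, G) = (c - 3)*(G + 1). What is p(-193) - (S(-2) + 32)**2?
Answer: -3480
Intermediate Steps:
H(c, G) = (1 + G)*(-3 + c) (H(c, G) = (-3 + c)*(1 + G) = (1 + G)*(-3 + c))
S(R) = 18 - 4*R (S(R) = (-3 + R - 3*(-5) - 5*R) + 6 = (-3 + R + 15 - 5*R) + 6 = (12 - 4*R) + 6 = 18 - 4*R)
p(-193) - (S(-2) + 32)**2 = -116 - ((18 - 4*(-2)) + 32)**2 = -116 - ((18 + 8) + 32)**2 = -116 - (26 + 32)**2 = -116 - 1*58**2 = -116 - 1*3364 = -116 - 3364 = -3480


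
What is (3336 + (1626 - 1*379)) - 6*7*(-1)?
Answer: 4625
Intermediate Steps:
(3336 + (1626 - 1*379)) - 6*7*(-1) = (3336 + (1626 - 379)) - 42*(-1) = (3336 + 1247) + 42 = 4583 + 42 = 4625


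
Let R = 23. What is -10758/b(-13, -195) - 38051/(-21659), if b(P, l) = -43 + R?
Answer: 116884271/216590 ≈ 539.66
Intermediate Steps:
b(P, l) = -20 (b(P, l) = -43 + 23 = -20)
-10758/b(-13, -195) - 38051/(-21659) = -10758/(-20) - 38051/(-21659) = -10758*(-1/20) - 38051*(-1/21659) = 5379/10 + 38051/21659 = 116884271/216590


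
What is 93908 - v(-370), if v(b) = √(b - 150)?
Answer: 93908 - 2*I*√130 ≈ 93908.0 - 22.803*I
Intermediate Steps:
v(b) = √(-150 + b)
93908 - v(-370) = 93908 - √(-150 - 370) = 93908 - √(-520) = 93908 - 2*I*√130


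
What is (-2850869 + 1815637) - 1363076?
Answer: -2398308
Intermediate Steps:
(-2850869 + 1815637) - 1363076 = -1035232 - 1363076 = -2398308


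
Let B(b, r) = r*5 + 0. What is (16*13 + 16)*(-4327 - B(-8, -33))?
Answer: -932288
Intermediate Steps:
B(b, r) = 5*r (B(b, r) = 5*r + 0 = 5*r)
(16*13 + 16)*(-4327 - B(-8, -33)) = (16*13 + 16)*(-4327 - 5*(-33)) = (208 + 16)*(-4327 - 1*(-165)) = 224*(-4327 + 165) = 224*(-4162) = -932288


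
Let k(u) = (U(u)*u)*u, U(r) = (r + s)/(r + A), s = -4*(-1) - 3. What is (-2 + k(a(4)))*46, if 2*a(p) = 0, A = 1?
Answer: -92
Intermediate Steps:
s = 1 (s = 4 - 3 = 1)
a(p) = 0 (a(p) = (½)*0 = 0)
U(r) = 1 (U(r) = (r + 1)/(r + 1) = (1 + r)/(1 + r) = 1)
k(u) = u² (k(u) = (1*u)*u = u*u = u²)
(-2 + k(a(4)))*46 = (-2 + 0²)*46 = (-2 + 0)*46 = -2*46 = -92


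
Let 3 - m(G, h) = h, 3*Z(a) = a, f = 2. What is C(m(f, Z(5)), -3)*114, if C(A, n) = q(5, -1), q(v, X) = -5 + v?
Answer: 0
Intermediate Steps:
Z(a) = a/3
m(G, h) = 3 - h
C(A, n) = 0 (C(A, n) = -5 + 5 = 0)
C(m(f, Z(5)), -3)*114 = 0*114 = 0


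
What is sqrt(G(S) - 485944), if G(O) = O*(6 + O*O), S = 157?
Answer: 3*sqrt(376099) ≈ 1839.8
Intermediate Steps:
G(O) = O*(6 + O**2)
sqrt(G(S) - 485944) = sqrt(157*(6 + 157**2) - 485944) = sqrt(157*(6 + 24649) - 485944) = sqrt(157*24655 - 485944) = sqrt(3870835 - 485944) = sqrt(3384891) = 3*sqrt(376099)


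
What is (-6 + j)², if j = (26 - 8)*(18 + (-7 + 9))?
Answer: 125316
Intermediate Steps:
j = 360 (j = 18*(18 + 2) = 18*20 = 360)
(-6 + j)² = (-6 + 360)² = 354² = 125316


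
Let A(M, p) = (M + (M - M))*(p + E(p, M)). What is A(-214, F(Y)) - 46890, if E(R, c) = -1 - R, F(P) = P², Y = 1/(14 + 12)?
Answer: -46676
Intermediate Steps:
Y = 1/26 ≈ 0.038462
A(M, p) = -M (A(M, p) = (M + (M - M))*(p + (-1 - p)) = (M + 0)*(-1) = M*(-1) = -M)
A(-214, F(Y)) - 46890 = -1*(-214) - 46890 = 214 - 46890 = -46676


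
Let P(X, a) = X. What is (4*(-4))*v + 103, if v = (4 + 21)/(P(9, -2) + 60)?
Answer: 6707/69 ≈ 97.203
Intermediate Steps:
v = 25/69 (v = (4 + 21)/(9 + 60) = 25/69 ≈ 0.36232)
(4*(-4))*v + 103 = (4*(-4))*(25/69) + 103 = -16*25/69 + 103 = -400/69 + 103 = 6707/69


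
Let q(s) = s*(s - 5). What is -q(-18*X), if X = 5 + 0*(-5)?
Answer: -8550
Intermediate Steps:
X = 5 (X = 5 + 0 = 5)
q(s) = s*(-5 + s)
-q(-18*X) = -(-18*5)*(-5 - 18*5) = -(-90)*(-5 - 90) = -(-90)*(-95) = -1*8550 = -8550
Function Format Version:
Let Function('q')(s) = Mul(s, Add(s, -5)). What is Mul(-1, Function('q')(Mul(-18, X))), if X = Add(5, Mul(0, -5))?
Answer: -8550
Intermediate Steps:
X = 5 (X = Add(5, 0) = 5)
Function('q')(s) = Mul(s, Add(-5, s))
Mul(-1, Function('q')(Mul(-18, X))) = Mul(-1, Mul(Mul(-18, 5), Add(-5, Mul(-18, 5)))) = Mul(-1, Mul(-90, Add(-5, -90))) = Mul(-1, Mul(-90, -95)) = Mul(-1, 8550) = -8550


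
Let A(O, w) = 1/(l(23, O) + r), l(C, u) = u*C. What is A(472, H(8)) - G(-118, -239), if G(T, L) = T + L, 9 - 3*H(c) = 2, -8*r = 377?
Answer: 30870155/86471 ≈ 357.00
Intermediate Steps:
l(C, u) = C*u
r = -377/8 (r = -1/8*377 = -377/8 ≈ -47.125)
H(c) = 7/3 (H(c) = 3 - 1/3*2 = 3 - 2/3 = 7/3)
A(O, w) = 1/(-377/8 + 23*O) (A(O, w) = 1/(23*O - 377/8) = 1/(-377/8 + 23*O))
G(T, L) = L + T
A(472, H(8)) - G(-118, -239) = 8/(-377 + 184*472) - (-239 - 118) = 8/(-377 + 86848) - 1*(-357) = 8/86471 + 357 = 30870155/86471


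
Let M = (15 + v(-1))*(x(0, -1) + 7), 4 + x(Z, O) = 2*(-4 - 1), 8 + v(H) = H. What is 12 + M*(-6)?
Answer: 264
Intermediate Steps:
v(H) = -8 + H
x(Z, O) = -14 (x(Z, O) = -4 + 2*(-4 - 1) = -4 + 2*(-5) = -4 - 10 = -14)
M = -42 (M = (15 + (-8 - 1))*(-14 + 7) = (15 - 9)*(-7) = 6*(-7) = -42)
12 + M*(-6) = 12 - 42*(-6) = 12 + 252 = 264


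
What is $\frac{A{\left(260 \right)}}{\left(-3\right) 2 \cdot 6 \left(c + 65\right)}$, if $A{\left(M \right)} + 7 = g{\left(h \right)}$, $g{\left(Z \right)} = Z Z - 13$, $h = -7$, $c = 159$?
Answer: $- \frac{29}{8064} \approx -0.0035962$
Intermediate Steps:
$g{\left(Z \right)} = -13 + Z^{2}$ ($g{\left(Z \right)} = Z^{2} - 13 = -13 + Z^{2}$)
$A{\left(M \right)} = 29$ ($A{\left(M \right)} = -7 - \left(13 - \left(-7\right)^{2}\right) = -7 + \left(-13 + 49\right) = -7 + 36 = 29$)
$\frac{A{\left(260 \right)}}{\left(-3\right) 2 \cdot 6 \left(c + 65\right)} = \frac{29}{\left(-3\right) 2 \cdot 6 \left(159 + 65\right)} = \frac{29}{\left(-6\right) 6 \cdot 224} = \frac{29}{\left(-36\right) 224} = \frac{29}{-8064} = 29 \left(- \frac{1}{8064}\right) = - \frac{29}{8064}$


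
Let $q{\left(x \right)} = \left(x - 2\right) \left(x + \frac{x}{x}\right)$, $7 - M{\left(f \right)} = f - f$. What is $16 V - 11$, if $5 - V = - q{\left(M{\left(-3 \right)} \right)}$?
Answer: $709$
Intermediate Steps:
$M{\left(f \right)} = 7$ ($M{\left(f \right)} = 7 - \left(f - f\right) = 7 - 0 = 7 + 0 = 7$)
$q{\left(x \right)} = \left(1 + x\right) \left(-2 + x\right)$ ($q{\left(x \right)} = \left(-2 + x\right) \left(x + 1\right) = \left(-2 + x\right) \left(1 + x\right) = \left(1 + x\right) \left(-2 + x\right)$)
$V = 45$ ($V = 5 - - (-2 + 7^{2} - 7) = 5 - - (-2 + 49 - 7) = 5 - \left(-1\right) 40 = 5 - -40 = 5 + 40 = 45$)
$16 V - 11 = 16 \cdot 45 - 11 = 720 - 11 = 709$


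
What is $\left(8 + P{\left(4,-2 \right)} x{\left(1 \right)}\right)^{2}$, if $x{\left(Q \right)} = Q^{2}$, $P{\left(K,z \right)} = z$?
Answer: $36$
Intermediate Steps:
$\left(8 + P{\left(4,-2 \right)} x{\left(1 \right)}\right)^{2} = \left(8 - 2 \cdot 1^{2}\right)^{2} = \left(8 - 2\right)^{2} = 6^{2} = 36$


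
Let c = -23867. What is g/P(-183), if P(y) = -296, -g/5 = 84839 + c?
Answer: 76215/74 ≈ 1029.9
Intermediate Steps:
g = -304860 (g = -5*(84839 - 23867) = -5*60972 = -304860)
g/P(-183) = -304860/(-296) = -304860*(-1/296) = 76215/74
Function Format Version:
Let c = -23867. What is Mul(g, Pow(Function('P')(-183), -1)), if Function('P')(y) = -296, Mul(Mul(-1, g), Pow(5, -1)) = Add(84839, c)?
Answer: Rational(76215, 74) ≈ 1029.9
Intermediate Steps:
g = -304860 (g = Mul(-5, Add(84839, -23867)) = Mul(-5, 60972) = -304860)
Mul(g, Pow(Function('P')(-183), -1)) = Mul(-304860, Pow(-296, -1)) = Mul(-304860, Rational(-1, 296)) = Rational(76215, 74)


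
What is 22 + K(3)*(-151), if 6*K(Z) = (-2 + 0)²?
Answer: -236/3 ≈ -78.667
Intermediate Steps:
K(Z) = ⅔ (K(Z) = (-2 + 0)²/6 = (⅙)*(-2)² = (⅙)*4 = ⅔)
22 + K(3)*(-151) = 22 + (⅔)*(-151) = 22 - 302/3 = -236/3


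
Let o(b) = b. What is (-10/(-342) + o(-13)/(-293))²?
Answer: 13601344/2510310609 ≈ 0.0054182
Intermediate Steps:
(-10/(-342) + o(-13)/(-293))² = (-10/(-342) - 13/(-293))² = (-10*(-1/342) - 13*(-1/293))² = (5/171 + 13/293)² = (3688/50103)² = 13601344/2510310609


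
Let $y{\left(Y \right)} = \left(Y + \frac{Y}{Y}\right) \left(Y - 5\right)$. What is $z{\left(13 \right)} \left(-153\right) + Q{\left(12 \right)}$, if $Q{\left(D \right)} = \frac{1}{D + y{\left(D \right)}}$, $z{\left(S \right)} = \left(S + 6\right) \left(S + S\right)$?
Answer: $- \frac{7784945}{103} \approx -75582.0$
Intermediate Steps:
$z{\left(S \right)} = 2 S \left(6 + S\right)$ ($z{\left(S \right)} = \left(6 + S\right) 2 S = 2 S \left(6 + S\right)$)
$y{\left(Y \right)} = \left(1 + Y\right) \left(-5 + Y\right)$ ($y{\left(Y \right)} = \left(Y + 1\right) \left(-5 + Y\right) = \left(1 + Y\right) \left(-5 + Y\right)$)
$Q{\left(D \right)} = \frac{1}{-5 + D^{2} - 3 D}$ ($Q{\left(D \right)} = \frac{1}{D - \left(5 - D^{2} + 4 D\right)} = \frac{1}{-5 + D^{2} - 3 D}$)
$z{\left(13 \right)} \left(-153\right) + Q{\left(12 \right)} = 2 \cdot 13 \left(6 + 13\right) \left(-153\right) + \frac{1}{-5 + 12^{2} - 36} = 2 \cdot 13 \cdot 19 \left(-153\right) + \frac{1}{-5 + 144 - 36} = 494 \left(-153\right) + \frac{1}{103} = -75582 + \frac{1}{103} = - \frac{7784945}{103}$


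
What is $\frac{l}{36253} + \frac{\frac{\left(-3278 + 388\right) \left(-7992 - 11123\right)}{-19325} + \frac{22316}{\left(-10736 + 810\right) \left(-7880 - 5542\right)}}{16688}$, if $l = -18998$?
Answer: $- \frac{221033334707941139}{317879974874629104} \approx -0.69534$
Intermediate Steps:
$\frac{l}{36253} + \frac{\frac{\left(-3278 + 388\right) \left(-7992 - 11123\right)}{-19325} + \frac{22316}{\left(-10736 + 810\right) \left(-7880 - 5542\right)}}{16688} = - \frac{18998}{36253} + \frac{\frac{\left(-3278 + 388\right) \left(-7992 - 11123\right)}{-19325} + \frac{22316}{\left(-10736 + 810\right) \left(-7880 - 5542\right)}}{16688} = \left(-18998\right) \frac{1}{36253} + \left(\left(-2890\right) \left(-19115\right) \left(- \frac{1}{19325}\right) + \frac{22316}{\left(-9926\right) \left(-13422\right)}\right) \frac{1}{16688} = - \frac{2714}{5179} + \left(55242350 \left(- \frac{1}{19325}\right) + \frac{22316}{133226772}\right) \frac{1}{16688} = - \frac{2714}{5179} + \left(- \frac{2209694}{773} + 22316 \cdot \frac{1}{133226772}\right) \frac{1}{16688} = - \frac{2714}{5179} + \left(- \frac{2209694}{773} + \frac{797}{4758099}\right) \frac{1}{16688} = - \frac{2714}{5179} - \frac{10513942195625}{61378639674576} = - \frac{221033334707941139}{317879974874629104}$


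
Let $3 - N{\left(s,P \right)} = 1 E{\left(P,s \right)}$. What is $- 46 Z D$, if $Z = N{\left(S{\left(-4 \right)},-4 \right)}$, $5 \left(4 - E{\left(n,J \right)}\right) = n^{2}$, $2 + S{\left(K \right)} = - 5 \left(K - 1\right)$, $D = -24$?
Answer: $\frac{12144}{5} \approx 2428.8$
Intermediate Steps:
$S{\left(K \right)} = 3 - 5 K$ ($S{\left(K \right)} = -2 - 5 \left(K - 1\right) = -2 - 5 \left(-1 + K\right) = -2 - \left(-5 + 5 K\right) = 3 - 5 K$)
$E{\left(n,J \right)} = 4 - \frac{n^{2}}{5}$
$N{\left(s,P \right)} = -1 + \frac{P^{2}}{5}$ ($N{\left(s,P \right)} = 3 - 1 \left(4 - \frac{P^{2}}{5}\right) = 3 - \left(4 - \frac{P^{2}}{5}\right) = 3 + \left(-4 + \frac{P^{2}}{5}\right) = -1 + \frac{P^{2}}{5}$)
$Z = \frac{11}{5}$ ($Z = -1 + \frac{\left(-4\right)^{2}}{5} = -1 + \frac{1}{5} \cdot 16 = -1 + \frac{16}{5} = \frac{11}{5} \approx 2.2$)
$- 46 Z D = \left(-46\right) \frac{11}{5} \left(-24\right) = \left(- \frac{506}{5}\right) \left(-24\right) = \frac{12144}{5}$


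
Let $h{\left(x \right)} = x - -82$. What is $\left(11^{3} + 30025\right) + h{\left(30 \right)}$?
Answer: $31468$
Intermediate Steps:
$h{\left(x \right)} = 82 + x$ ($h{\left(x \right)} = x + 82 = 82 + x$)
$\left(11^{3} + 30025\right) + h{\left(30 \right)} = \left(11^{3} + 30025\right) + \left(82 + 30\right) = \left(1331 + 30025\right) + 112 = 31356 + 112 = 31468$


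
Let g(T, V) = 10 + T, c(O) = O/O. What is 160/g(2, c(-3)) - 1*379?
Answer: -1097/3 ≈ -365.67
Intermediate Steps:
c(O) = 1
160/g(2, c(-3)) - 1*379 = 160/(10 + 2) - 1*379 = 160/12 - 379 = 160*(1/12) - 379 = 40/3 - 379 = -1097/3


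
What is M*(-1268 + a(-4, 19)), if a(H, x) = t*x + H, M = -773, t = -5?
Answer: 1056691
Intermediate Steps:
a(H, x) = H - 5*x (a(H, x) = -5*x + H = H - 5*x)
M*(-1268 + a(-4, 19)) = -773*(-1268 + (-4 - 5*19)) = -773*(-1268 + (-4 - 95)) = -773*(-1268 - 99) = -773*(-1367) = 1056691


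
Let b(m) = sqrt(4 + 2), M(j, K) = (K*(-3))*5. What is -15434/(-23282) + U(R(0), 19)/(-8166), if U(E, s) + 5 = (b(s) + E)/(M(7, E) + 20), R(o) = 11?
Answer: 4573017983/6891879435 + sqrt(6)/1184070 ≈ 0.66354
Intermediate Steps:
M(j, K) = -15*K (M(j, K) = -3*K*5 = -15*K)
b(m) = sqrt(6)
U(E, s) = -5 + (E + sqrt(6))/(20 - 15*E) (U(E, s) = -5 + (sqrt(6) + E)/(-15*E + 20) = -5 + (E + sqrt(6))/(20 - 15*E))
-15434/(-23282) + U(R(0), 19)/(-8166) = -15434/(-23282) + ((100 - sqrt(6) - 76*11)/(5*(-4 + 3*11)))/(-8166) = -15434*(-1/23282) + ((100 - sqrt(6) - 836)/(5*(-4 + 33)))*(-1/8166) = 7717/11641 + ((1/5)*(-736 - sqrt(6))/29)*(-1/8166) = 7717/11641 + ((1/5)*(1/29)*(-736 - sqrt(6)))*(-1/8166) = 7717/11641 + (-736/145 - sqrt(6)/145)*(-1/8166) = 7717/11641 + (368/592035 + sqrt(6)/1184070) = 4573017983/6891879435 + sqrt(6)/1184070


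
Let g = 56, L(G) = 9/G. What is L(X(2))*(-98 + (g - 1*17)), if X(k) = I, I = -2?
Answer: 531/2 ≈ 265.50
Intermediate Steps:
X(k) = -2
L(X(2))*(-98 + (g - 1*17)) = (9/(-2))*(-98 + (56 - 1*17)) = (9*(-½))*(-98 + (56 - 17)) = -9*(-98 + 39)/2 = -9/2*(-59) = 531/2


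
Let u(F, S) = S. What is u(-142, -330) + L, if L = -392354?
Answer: -392684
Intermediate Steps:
u(-142, -330) + L = -330 - 392354 = -392684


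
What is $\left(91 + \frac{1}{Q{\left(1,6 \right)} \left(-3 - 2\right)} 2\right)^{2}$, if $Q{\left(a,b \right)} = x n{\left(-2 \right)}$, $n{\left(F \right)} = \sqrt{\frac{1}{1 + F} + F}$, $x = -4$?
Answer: $\frac{\left(2730 - i \sqrt{3}\right)^{2}}{900} \approx 8281.0 - 10.508 i$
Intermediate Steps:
$n{\left(F \right)} = \sqrt{F + \frac{1}{1 + F}}$
$Q{\left(a,b \right)} = - 4 i \sqrt{3}$ ($Q{\left(a,b \right)} = - 4 \sqrt{\frac{1 - 2 \left(1 - 2\right)}{1 - 2}} = - 4 \sqrt{\frac{1 - -2}{-1}} = - 4 \sqrt{- (1 + 2)} = - 4 \sqrt{\left(-1\right) 3} = - 4 \sqrt{-3} = - 4 i \sqrt{3}$)
$\left(91 + \frac{1}{Q{\left(1,6 \right)} \left(-3 - 2\right)} 2\right)^{2} = \left(91 + \frac{1}{- 4 i \sqrt{3} \left(-3 - 2\right)} 2\right)^{2} = \left(91 + \frac{1}{- 4 i \sqrt{3} \left(-5\right)} 2\right)^{2} = \left(91 + \frac{1}{20 i \sqrt{3}} \cdot 2\right)^{2} = \left(91 + - \frac{i \sqrt{3}}{60} \cdot 2\right)^{2} = \left(91 - \frac{i \sqrt{3}}{30}\right)^{2}$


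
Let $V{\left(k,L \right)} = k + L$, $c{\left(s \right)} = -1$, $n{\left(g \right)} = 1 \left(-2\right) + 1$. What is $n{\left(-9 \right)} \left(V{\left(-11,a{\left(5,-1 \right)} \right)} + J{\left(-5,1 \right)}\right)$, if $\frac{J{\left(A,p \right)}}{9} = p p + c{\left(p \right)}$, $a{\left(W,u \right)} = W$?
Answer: $6$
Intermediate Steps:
$n{\left(g \right)} = -1$ ($n{\left(g \right)} = -2 + 1 = -1$)
$V{\left(k,L \right)} = L + k$
$J{\left(A,p \right)} = -9 + 9 p^{2}$ ($J{\left(A,p \right)} = 9 \left(p p - 1\right) = 9 \left(p^{2} - 1\right) = 9 \left(-1 + p^{2}\right) = -9 + 9 p^{2}$)
$n{\left(-9 \right)} \left(V{\left(-11,a{\left(5,-1 \right)} \right)} + J{\left(-5,1 \right)}\right) = - (\left(5 - 11\right) - \left(9 - 9 \cdot 1^{2}\right)) = - (-6 + \left(-9 + 9 \cdot 1\right)) = - (-6 + \left(-9 + 9\right)) = - (-6 + 0) = \left(-1\right) \left(-6\right) = 6$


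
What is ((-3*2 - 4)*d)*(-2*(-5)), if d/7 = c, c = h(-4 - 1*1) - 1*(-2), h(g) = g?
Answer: 2100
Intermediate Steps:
c = -3 (c = (-4 - 1*1) - 1*(-2) = (-4 - 1) + 2 = -5 + 2 = -3)
d = -21 (d = 7*(-3) = -21)
((-3*2 - 4)*d)*(-2*(-5)) = ((-3*2 - 4)*(-21))*(-2*(-5)) = ((-6 - 4)*(-21))*10 = -10*(-21)*10 = 210*10 = 2100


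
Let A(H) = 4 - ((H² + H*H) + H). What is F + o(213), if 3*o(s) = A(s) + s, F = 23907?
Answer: -19013/3 ≈ -6337.7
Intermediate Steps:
A(H) = 4 - H - 2*H² (A(H) = 4 - ((H² + H²) + H) = 4 - (2*H² + H) = 4 - (H + 2*H²) = 4 + (-H - 2*H²) = 4 - H - 2*H²)
o(s) = 4/3 - 2*s²/3 (o(s) = ((4 - s - 2*s²) + s)/3 = (4 - 2*s²)/3 = 4/3 - 2*s²/3)
F + o(213) = 23907 + (4/3 - ⅔*213²) = 23907 + (4/3 - ⅔*45369) = 23907 + (4/3 - 30246) = 23907 - 90734/3 = -19013/3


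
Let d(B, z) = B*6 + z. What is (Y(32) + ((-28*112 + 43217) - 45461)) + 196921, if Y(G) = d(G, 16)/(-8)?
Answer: 191515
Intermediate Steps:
d(B, z) = z + 6*B (d(B, z) = 6*B + z = z + 6*B)
Y(G) = -2 - 3*G/4 (Y(G) = (16 + 6*G)/(-8) = (16 + 6*G)*(-⅛) = -2 - 3*G/4)
(Y(32) + ((-28*112 + 43217) - 45461)) + 196921 = ((-2 - ¾*32) + ((-28*112 + 43217) - 45461)) + 196921 = ((-2 - 24) + ((-3136 + 43217) - 45461)) + 196921 = (-26 + (40081 - 45461)) + 196921 = (-26 - 5380) + 196921 = -5406 + 196921 = 191515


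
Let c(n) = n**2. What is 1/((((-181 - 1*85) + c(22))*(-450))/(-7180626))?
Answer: 1196771/16350 ≈ 73.197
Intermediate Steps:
1/((((-181 - 1*85) + c(22))*(-450))/(-7180626)) = 1/((((-181 - 1*85) + 22**2)*(-450))/(-7180626)) = 1/((((-181 - 85) + 484)*(-450))*(-1/7180626)) = 1/(((-266 + 484)*(-450))*(-1/7180626)) = 1/((218*(-450))*(-1/7180626)) = 1/(-98100*(-1/7180626)) = 1/(16350/1196771) = 1196771/16350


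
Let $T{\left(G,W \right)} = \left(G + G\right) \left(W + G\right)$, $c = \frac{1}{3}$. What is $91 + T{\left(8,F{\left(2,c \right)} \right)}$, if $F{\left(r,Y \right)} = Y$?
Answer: $\frac{673}{3} \approx 224.33$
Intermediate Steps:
$c = \frac{1}{3} \approx 0.33333$
$T{\left(G,W \right)} = 2 G \left(G + W\right)$
$91 + T{\left(8,F{\left(2,c \right)} \right)} = 91 + 2 \cdot 8 \left(8 + \frac{1}{3}\right) = 91 + 2 \cdot 8 \cdot \frac{25}{3} = 91 + \frac{400}{3} = \frac{673}{3}$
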